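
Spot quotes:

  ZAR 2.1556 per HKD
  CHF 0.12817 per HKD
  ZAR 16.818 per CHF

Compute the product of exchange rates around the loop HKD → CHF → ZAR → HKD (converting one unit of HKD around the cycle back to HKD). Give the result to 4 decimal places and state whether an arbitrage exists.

1.0000 (no arbitrage)

Around HKD → CHF → ZAR → HKD: 1 × 0.12817 × 16.818 ÷ 2.1556 = 0.999983
Product ≈ 1 (deviation 0.002%, within rounding noise).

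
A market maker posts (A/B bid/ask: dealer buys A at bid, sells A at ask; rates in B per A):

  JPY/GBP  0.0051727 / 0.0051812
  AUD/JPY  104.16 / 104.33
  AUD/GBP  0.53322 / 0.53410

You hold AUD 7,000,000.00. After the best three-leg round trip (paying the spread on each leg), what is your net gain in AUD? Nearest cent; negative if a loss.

Best loop AUD → JPY → GBP → AUD:
AUD 7,000,000.00 × 104.16 (sell AUD at bid) = JPY 729,120,000
JPY 729,120,000 × 0.0051727 (sell JPY at bid) = GBP 3,771,519.02
GBP 3,771,519.02 ÷ 0.53410 (buy AUD at ask) = AUD 7,061,447.34

Net profit: AUD 61,447.34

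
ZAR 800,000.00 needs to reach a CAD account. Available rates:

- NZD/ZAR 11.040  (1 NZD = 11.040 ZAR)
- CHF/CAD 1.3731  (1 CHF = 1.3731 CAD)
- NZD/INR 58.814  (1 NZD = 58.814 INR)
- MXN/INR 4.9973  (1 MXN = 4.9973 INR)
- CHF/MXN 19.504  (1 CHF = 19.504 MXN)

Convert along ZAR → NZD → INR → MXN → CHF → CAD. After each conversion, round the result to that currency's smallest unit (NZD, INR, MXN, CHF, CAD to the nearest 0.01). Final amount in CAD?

CAD 60,040.56

ZAR 800,000.00 ÷ 11.040 = NZD 72,463.77
NZD 72,463.77 × 58.814 = INR 4,261,884.17
INR 4,261,884.17 ÷ 4.9973 = MXN 852,837.37
MXN 852,837.37 ÷ 19.504 = CHF 43,726.28
CHF 43,726.28 × 1.3731 = CAD 60,040.56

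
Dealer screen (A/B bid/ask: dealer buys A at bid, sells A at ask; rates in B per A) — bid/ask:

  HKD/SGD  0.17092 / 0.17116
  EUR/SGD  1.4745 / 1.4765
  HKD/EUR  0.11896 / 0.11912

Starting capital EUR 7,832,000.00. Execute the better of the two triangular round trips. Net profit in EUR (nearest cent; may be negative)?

Best loop EUR → SGD → HKD → EUR:
EUR 7,832,000.00 × 1.4745 (sell EUR at bid) = SGD 11,548,284.00
SGD 11,548,284.00 ÷ 0.17116 (buy HKD at ask) = HKD 67,470,694.09
HKD 67,470,694.09 × 0.11896 (sell HKD at bid) = EUR 8,026,313.77

Net profit: EUR 194,313.77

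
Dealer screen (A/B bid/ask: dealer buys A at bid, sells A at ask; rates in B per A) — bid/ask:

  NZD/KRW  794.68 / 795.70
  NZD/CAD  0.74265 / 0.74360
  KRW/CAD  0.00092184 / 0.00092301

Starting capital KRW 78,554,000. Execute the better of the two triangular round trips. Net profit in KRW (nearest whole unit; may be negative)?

Best loop KRW → NZD → CAD → KRW:
KRW 78,554,000 ÷ 795.70 (buy NZD at ask) = NZD 98,723.14
NZD 98,723.14 × 0.74265 (sell NZD at bid) = CAD 73,316.74
CAD 73,316.74 ÷ 0.00092301 (buy KRW at ask) = KRW 79,432,225

Net profit: KRW 878,225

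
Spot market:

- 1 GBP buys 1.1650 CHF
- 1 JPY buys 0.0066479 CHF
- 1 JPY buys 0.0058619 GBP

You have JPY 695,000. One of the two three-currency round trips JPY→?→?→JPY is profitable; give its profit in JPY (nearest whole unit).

Profit: JPY 18,945

Profitable loop is JPY → GBP → CHF → JPY:
JPY 695,000 × 0.0058619 = GBP 4,074.02
GBP 4,074.02 × 1.1650 = CHF 4,746.23
CHF 4,746.23 ÷ 0.0066479 = JPY 713,945
Profit = JPY 713,945 − JPY 695,000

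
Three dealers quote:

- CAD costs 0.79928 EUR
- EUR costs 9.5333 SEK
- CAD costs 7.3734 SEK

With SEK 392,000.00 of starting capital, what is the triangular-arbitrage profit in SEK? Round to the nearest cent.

Profit: SEK 13,098.35

Profitable loop is SEK → CAD → EUR → SEK:
SEK 392,000.00 ÷ 7.3734 = CAD 53,164.08
CAD 53,164.08 × 0.79928 = EUR 42,492.98
EUR 42,492.98 × 9.5333 = SEK 405,098.35
Profit = SEK 405,098.35 − SEK 392,000.00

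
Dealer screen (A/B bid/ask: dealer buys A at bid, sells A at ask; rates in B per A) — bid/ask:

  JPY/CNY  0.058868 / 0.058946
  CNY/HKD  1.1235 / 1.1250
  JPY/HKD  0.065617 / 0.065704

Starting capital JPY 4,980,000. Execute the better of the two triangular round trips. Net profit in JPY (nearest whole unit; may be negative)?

Best loop JPY → CNY → HKD → JPY:
JPY 4,980,000 × 0.058868 (sell JPY at bid) = CNY 293,162.64
CNY 293,162.64 × 1.1235 (sell CNY at bid) = HKD 329,368.23
HKD 329,368.23 ÷ 0.065704 (buy JPY at ask) = JPY 5,012,910

Net profit: JPY 32,910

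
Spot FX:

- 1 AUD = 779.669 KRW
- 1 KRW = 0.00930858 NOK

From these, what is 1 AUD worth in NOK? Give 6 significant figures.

1 AUD × 779.669 = 779.669 KRW
779.669 KRW × 0.00930858 = 7.25761 NOK

AUD/NOK = 7.25761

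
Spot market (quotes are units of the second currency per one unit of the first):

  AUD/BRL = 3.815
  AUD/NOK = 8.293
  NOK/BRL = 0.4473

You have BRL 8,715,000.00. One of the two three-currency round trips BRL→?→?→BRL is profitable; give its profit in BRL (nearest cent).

Profit: BRL 247,958.18

Profitable loop is BRL → NOK → AUD → BRL:
BRL 8,715,000.00 ÷ 0.4473 = NOK 19,483,568.08
NOK 19,483,568.08 ÷ 8.293 = AUD 2,349,399.26
AUD 2,349,399.26 × 3.815 = BRL 8,962,958.18
Profit = BRL 8,962,958.18 − BRL 8,715,000.00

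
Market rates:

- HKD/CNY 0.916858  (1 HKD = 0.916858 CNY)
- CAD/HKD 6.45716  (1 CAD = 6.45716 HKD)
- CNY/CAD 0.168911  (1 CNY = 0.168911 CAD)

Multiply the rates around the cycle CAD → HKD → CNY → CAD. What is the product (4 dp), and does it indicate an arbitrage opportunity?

Around CAD → HKD → CNY → CAD: 1 × 6.45716 × 0.916858 × 0.168911 = 1.000004
Product ≈ 1 (deviation 0.000%, within rounding noise).

1.0000 (no arbitrage)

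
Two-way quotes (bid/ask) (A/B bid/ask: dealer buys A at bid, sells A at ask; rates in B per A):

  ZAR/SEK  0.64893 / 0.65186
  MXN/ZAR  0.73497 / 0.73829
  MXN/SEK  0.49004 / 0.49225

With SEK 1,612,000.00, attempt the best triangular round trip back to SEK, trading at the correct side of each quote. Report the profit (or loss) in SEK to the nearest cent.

Net profit: SEK 29,403.10

Best loop SEK → ZAR → MXN → SEK:
SEK 1,612,000.00 ÷ 0.65186 (buy ZAR at ask) = ZAR 2,472,923.63
ZAR 2,472,923.63 ÷ 0.73829 (buy MXN at ask) = MXN 3,349,528.82
MXN 3,349,528.82 × 0.49004 (sell MXN at bid) = SEK 1,641,403.10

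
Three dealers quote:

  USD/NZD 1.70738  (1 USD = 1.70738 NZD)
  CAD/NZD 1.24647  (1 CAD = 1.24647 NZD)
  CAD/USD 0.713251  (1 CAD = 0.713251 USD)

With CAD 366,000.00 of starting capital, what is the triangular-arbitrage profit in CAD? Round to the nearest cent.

Profitable loop is CAD → NZD → USD → CAD:
CAD 366,000.00 × 1.24647 = NZD 456,208.02
NZD 456,208.02 ÷ 1.70738 = USD 267,197.71
USD 267,197.71 ÷ 0.713251 = CAD 374,619.46
Profit = CAD 374,619.46 − CAD 366,000.00

Profit: CAD 8,619.46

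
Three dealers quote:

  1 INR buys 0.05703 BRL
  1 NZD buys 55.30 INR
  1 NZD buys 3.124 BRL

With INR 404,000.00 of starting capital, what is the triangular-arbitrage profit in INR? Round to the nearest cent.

Profit: INR 3,848.48

Profitable loop is INR → BRL → NZD → INR:
INR 404,000.00 × 0.05703 = BRL 23,040.12
BRL 23,040.12 ÷ 3.124 = NZD 7,375.20
NZD 7,375.20 × 55.30 = INR 407,848.48
Profit = INR 407,848.48 − INR 404,000.00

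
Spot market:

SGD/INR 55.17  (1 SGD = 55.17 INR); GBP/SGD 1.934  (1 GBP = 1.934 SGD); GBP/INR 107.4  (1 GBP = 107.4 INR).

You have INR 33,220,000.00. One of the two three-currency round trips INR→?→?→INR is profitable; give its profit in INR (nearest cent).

Profitable loop is INR → SGD → GBP → INR:
INR 33,220,000.00 ÷ 55.17 = SGD 602,138.84
SGD 602,138.84 ÷ 1.934 = GBP 311,343.77
GBP 311,343.77 × 107.4 = INR 33,438,320.48
Profit = INR 33,438,320.48 − INR 33,220,000.00

Profit: INR 218,320.48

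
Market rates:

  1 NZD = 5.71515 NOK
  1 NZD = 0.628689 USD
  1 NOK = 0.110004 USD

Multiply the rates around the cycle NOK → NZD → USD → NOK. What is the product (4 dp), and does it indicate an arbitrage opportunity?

1.0000 (no arbitrage)

Around NOK → NZD → USD → NOK: 1 ÷ 5.71515 × 0.628689 ÷ 0.110004 = 0.999999
Product ≈ 1 (deviation 0.000%, within rounding noise).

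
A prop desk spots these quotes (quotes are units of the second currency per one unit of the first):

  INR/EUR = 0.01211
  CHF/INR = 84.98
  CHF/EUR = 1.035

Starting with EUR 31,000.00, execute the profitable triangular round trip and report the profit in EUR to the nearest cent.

Profitable loop is EUR → INR → CHF → EUR:
EUR 31,000.00 ÷ 0.01211 = INR 2,559,867.88
INR 2,559,867.88 ÷ 84.98 = CHF 30,123.18
CHF 30,123.18 × 1.035 = EUR 31,177.49
Profit = EUR 31,177.49 − EUR 31,000.00

Profit: EUR 177.49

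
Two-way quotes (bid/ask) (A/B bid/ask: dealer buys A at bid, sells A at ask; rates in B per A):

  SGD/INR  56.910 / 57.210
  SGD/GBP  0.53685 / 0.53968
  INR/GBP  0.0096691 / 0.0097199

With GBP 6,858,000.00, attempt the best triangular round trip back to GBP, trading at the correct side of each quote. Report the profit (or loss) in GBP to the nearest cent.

Best loop GBP → SGD → INR → GBP:
GBP 6,858,000.00 ÷ 0.53968 (buy SGD at ask) = SGD 12,707,530.39
SGD 12,707,530.39 × 56.910 (sell SGD at bid) = INR 723,185,554.40
INR 723,185,554.40 × 0.0096691 (sell INR at bid) = GBP 6,992,553.44

Net profit: GBP 134,553.44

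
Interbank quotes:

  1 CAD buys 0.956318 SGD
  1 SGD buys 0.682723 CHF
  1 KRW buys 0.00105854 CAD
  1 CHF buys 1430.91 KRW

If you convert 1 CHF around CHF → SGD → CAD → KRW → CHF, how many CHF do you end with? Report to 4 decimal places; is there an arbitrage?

1.0112 (arbitrage exists)

Around CHF → SGD → CAD → KRW → CHF: 1 ÷ 0.682723 ÷ 0.956318 ÷ 0.00105854 ÷ 1430.91 = 1.011192
Product > 1; profitable direction is CHF → SGD → CAD → KRW → CHF.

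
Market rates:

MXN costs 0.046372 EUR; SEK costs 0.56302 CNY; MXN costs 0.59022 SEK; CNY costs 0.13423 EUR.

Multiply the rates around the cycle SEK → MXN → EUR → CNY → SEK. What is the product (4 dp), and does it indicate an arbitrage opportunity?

1.0396 (arbitrage exists)

Around SEK → MXN → EUR → CNY → SEK: 1 ÷ 0.59022 × 0.046372 ÷ 0.13423 ÷ 0.56302 = 1.039605
Product > 1; profitable direction is SEK → MXN → EUR → CNY → SEK.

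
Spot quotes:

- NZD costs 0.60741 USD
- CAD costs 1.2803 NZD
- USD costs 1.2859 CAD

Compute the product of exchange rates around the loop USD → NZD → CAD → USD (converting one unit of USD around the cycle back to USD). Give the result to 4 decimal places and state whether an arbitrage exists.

1.0000 (no arbitrage)

Around USD → NZD → CAD → USD: 1 ÷ 0.60741 ÷ 1.2803 ÷ 1.2859 = 0.999998
Product ≈ 1 (deviation 0.000%, within rounding noise).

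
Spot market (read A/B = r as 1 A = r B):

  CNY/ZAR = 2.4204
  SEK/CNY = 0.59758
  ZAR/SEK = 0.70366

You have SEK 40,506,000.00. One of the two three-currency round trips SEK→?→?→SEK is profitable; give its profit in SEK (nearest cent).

Profitable loop is SEK → CNY → ZAR → SEK:
SEK 40,506,000.00 × 0.59758 = CNY 24,205,575.48
CNY 24,205,575.48 × 2.4204 = ZAR 58,587,174.89
ZAR 58,587,174.89 × 0.70366 = SEK 41,225,451.48
Profit = SEK 41,225,451.48 − SEK 40,506,000.00

Profit: SEK 719,451.48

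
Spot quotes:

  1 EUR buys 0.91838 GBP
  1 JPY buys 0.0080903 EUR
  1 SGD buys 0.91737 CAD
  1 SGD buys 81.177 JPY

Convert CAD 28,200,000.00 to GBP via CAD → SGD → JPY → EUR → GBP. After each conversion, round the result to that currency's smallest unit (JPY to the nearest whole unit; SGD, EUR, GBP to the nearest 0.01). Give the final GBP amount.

CAD 28,200,000.00 ÷ 0.91737 = SGD 30,740,050.36
SGD 30,740,050.36 × 81.177 = JPY 2,495,385,068
JPY 2,495,385,068 × 0.0080903 = EUR 20,188,413.82
EUR 20,188,413.82 × 0.91838 = GBP 18,540,635.48

GBP 18,540,635.48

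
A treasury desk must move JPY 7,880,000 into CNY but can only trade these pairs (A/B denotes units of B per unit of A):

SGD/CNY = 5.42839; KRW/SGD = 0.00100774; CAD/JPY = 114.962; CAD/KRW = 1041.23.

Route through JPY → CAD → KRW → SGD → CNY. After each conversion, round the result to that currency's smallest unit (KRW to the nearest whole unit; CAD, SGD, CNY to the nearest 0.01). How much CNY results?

CNY 390,425.44

JPY 7,880,000 ÷ 114.962 = CAD 68,544.39
CAD 68,544.39 × 1041.23 = KRW 71,370,475
KRW 71,370,475 × 0.00100774 = SGD 71,922.88
SGD 71,922.88 × 5.42839 = CNY 390,425.44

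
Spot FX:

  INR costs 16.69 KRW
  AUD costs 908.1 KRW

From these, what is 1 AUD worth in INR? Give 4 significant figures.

1 AUD × 908.1 = 908.1 KRW
908.1 KRW ÷ 16.69 = 54.4098 INR

AUD/INR = 54.41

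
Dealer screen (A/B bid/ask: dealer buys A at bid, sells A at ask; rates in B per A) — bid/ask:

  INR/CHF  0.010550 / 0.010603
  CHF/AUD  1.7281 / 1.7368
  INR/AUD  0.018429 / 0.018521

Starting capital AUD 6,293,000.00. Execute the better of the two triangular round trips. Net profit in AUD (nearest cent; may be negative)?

Best loop AUD → CHF → INR → AUD:
AUD 6,293,000.00 ÷ 1.7368 (buy CHF at ask) = CHF 3,623,330.26
CHF 3,623,330.26 ÷ 0.010603 (buy INR at ask) = INR 341,726,894.52
INR 341,726,894.52 × 0.018429 (sell INR at bid) = AUD 6,297,684.94

Net profit: AUD 4,684.94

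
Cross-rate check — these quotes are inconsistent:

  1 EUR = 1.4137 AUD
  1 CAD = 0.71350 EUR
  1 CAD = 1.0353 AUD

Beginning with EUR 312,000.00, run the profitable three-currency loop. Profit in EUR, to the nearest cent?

Profit: EUR 8,235.57

Profitable loop is EUR → CAD → AUD → EUR:
EUR 312,000.00 ÷ 0.71350 = CAD 437,281.01
CAD 437,281.01 × 1.0353 = AUD 452,717.03
AUD 452,717.03 ÷ 1.4137 = EUR 320,235.57
Profit = EUR 320,235.57 − EUR 312,000.00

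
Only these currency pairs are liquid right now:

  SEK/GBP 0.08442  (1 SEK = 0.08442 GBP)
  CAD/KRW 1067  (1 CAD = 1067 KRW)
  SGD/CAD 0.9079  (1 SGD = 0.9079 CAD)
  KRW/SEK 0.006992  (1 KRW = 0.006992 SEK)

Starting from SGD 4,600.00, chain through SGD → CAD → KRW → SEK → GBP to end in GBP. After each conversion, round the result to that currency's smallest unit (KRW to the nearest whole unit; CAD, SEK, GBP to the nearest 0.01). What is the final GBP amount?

GBP 2,630.31

SGD 4,600.00 × 0.9079 = CAD 4,176.34
CAD 4,176.34 × 1067 = KRW 4,456,155
KRW 4,456,155 × 0.006992 = SEK 31,157.44
SEK 31,157.44 × 0.08442 = GBP 2,630.31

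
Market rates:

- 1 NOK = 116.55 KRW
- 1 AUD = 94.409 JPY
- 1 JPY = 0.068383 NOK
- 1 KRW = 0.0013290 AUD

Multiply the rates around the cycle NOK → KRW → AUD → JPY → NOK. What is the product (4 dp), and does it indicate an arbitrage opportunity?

Around NOK → KRW → AUD → JPY → NOK: 1 × 116.55 × 0.0013290 × 94.409 × 0.068383 = 0.999997
Product ≈ 1 (deviation 0.000%, within rounding noise).

1.0000 (no arbitrage)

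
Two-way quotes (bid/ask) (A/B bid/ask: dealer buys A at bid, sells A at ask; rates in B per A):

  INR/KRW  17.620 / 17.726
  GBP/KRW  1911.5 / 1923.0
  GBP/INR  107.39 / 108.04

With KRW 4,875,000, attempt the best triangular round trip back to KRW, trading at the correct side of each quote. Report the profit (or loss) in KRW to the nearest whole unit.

Best loop KRW → INR → GBP → KRW:
KRW 4,875,000 ÷ 17.726 (buy INR at ask) = INR 275,019.75
INR 275,019.75 ÷ 108.04 (buy GBP at ask) = GBP 2,545.54
GBP 2,545.54 × 1911.5 (sell GBP at bid) = KRW 4,865,793

Net result: KRW -9,207 (no profitable arbitrage after spreads)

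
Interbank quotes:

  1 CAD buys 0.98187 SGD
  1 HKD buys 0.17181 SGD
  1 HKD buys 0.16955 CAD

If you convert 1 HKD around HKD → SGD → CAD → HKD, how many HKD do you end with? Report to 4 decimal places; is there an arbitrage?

1.0320 (arbitrage exists)

Around HKD → SGD → CAD → HKD: 1 × 0.17181 ÷ 0.98187 ÷ 0.16955 = 1.032040
Product > 1; profitable direction is HKD → SGD → CAD → HKD.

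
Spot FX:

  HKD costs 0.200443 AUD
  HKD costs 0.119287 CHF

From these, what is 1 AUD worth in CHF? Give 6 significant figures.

AUD/CHF = 0.595117

1 AUD ÷ 0.200443 = 4.98895 HKD
4.98895 HKD × 0.119287 = 0.595117 CHF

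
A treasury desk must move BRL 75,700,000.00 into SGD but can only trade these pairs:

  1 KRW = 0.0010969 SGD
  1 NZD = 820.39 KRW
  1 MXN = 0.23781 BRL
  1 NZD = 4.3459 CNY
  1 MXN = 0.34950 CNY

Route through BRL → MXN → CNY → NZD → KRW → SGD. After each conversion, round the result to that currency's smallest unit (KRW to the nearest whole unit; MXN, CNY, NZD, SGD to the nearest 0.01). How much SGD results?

BRL 75,700,000.00 ÷ 0.23781 = MXN 318,321,348.98
MXN 318,321,348.98 × 0.34950 = CNY 111,253,311.47
CNY 111,253,311.47 ÷ 4.3459 = NZD 25,599,602.26
NZD 25,599,602.26 × 820.39 = KRW 21,001,657,698
KRW 21,001,657,698 × 0.0010969 = SGD 23,036,718.33

SGD 23,036,718.33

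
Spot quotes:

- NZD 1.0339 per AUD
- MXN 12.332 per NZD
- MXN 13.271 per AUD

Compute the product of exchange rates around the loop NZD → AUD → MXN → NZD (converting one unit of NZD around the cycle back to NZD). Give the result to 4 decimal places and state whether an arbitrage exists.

1.0409 (arbitrage exists)

Around NZD → AUD → MXN → NZD: 1 ÷ 1.0339 × 13.271 ÷ 12.332 = 1.040858
Product > 1; profitable direction is NZD → AUD → MXN → NZD.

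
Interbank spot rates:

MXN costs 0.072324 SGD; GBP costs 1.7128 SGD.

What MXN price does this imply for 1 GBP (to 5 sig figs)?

1 GBP × 1.7128 = 1.7128 SGD
1.7128 SGD ÷ 0.072324 = 23.6823 MXN

GBP/MXN = 23.682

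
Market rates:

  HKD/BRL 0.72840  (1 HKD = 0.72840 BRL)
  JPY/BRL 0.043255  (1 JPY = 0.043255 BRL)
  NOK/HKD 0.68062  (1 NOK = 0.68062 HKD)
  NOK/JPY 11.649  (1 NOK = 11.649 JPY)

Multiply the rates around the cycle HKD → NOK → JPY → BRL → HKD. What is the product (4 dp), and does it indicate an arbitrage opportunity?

Around HKD → NOK → JPY → BRL → HKD: 1 ÷ 0.68062 × 11.649 × 0.043255 ÷ 0.72840 = 1.016366
Product > 1; profitable direction is HKD → NOK → JPY → BRL → HKD.

1.0164 (arbitrage exists)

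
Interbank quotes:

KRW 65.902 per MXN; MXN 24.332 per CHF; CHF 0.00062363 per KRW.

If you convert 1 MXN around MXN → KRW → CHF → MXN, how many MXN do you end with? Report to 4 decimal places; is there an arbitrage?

Around MXN → KRW → CHF → MXN: 1 × 65.902 × 0.00062363 × 24.332 = 1.000008
Product ≈ 1 (deviation 0.001%, within rounding noise).

1.0000 (no arbitrage)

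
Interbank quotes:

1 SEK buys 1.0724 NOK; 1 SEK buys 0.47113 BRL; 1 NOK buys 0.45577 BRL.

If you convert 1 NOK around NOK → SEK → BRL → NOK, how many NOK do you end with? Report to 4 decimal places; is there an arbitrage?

0.9639 (arbitrage exists)

Around NOK → SEK → BRL → NOK: 1 ÷ 1.0724 × 0.47113 ÷ 0.45577 = 0.963914
Product < 1; profitable direction is NOK → BRL → SEK → NOK.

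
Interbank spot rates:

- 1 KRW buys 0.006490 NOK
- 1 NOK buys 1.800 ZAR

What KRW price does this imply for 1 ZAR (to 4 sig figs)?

ZAR/KRW = 85.60

1 ZAR ÷ 1.800 = 0.555556 NOK
0.555556 NOK ÷ 0.006490 = 85.6018 KRW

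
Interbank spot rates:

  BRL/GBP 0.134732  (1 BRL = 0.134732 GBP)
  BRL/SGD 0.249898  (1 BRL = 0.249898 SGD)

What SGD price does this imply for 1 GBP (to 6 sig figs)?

GBP/SGD = 1.85478

1 GBP ÷ 0.134732 = 7.42214 BRL
7.42214 BRL × 0.249898 = 1.85478 SGD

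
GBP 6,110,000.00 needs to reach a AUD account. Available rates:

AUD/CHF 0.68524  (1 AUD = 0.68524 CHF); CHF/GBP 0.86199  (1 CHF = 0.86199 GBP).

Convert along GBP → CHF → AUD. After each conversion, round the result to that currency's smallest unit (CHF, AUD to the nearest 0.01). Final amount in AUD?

AUD 10,344,184.93

GBP 6,110,000.00 ÷ 0.86199 = CHF 7,088,249.28
CHF 7,088,249.28 ÷ 0.68524 = AUD 10,344,184.93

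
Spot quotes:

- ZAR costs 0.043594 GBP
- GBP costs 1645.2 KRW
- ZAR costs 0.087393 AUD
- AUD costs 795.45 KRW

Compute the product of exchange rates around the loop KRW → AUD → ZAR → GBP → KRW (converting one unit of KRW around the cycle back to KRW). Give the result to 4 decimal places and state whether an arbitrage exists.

Around KRW → AUD → ZAR → GBP → KRW: 1 ÷ 795.45 ÷ 0.087393 × 0.043594 × 1645.2 = 1.031706
Product > 1; profitable direction is KRW → AUD → ZAR → GBP → KRW.

1.0317 (arbitrage exists)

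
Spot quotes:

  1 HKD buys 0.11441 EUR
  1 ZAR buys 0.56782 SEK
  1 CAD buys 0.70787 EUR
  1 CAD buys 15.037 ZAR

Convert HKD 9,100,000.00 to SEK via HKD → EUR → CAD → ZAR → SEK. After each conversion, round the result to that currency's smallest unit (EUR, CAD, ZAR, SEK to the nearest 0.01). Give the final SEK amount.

SEK 12,558,094.74

HKD 9,100,000.00 × 0.11441 = EUR 1,041,131.00
EUR 1,041,131.00 ÷ 0.70787 = CAD 1,470,794.07
CAD 1,470,794.07 × 15.037 = ZAR 22,116,330.43
ZAR 22,116,330.43 × 0.56782 = SEK 12,558,094.74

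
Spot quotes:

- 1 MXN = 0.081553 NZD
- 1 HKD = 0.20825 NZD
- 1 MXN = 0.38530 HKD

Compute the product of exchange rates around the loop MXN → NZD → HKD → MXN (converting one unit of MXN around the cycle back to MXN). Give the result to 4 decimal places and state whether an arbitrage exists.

Around MXN → NZD → HKD → MXN: 1 × 0.081553 ÷ 0.20825 ÷ 0.38530 = 1.016380
Product > 1; profitable direction is MXN → NZD → HKD → MXN.

1.0164 (arbitrage exists)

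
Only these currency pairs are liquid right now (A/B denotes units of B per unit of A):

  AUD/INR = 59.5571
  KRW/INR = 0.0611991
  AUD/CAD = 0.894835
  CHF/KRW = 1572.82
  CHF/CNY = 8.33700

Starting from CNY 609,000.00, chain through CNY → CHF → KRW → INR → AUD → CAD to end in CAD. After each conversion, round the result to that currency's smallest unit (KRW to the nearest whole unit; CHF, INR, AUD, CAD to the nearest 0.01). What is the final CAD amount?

CAD 105,643.06

CNY 609,000.00 ÷ 8.33700 = CHF 73,047.86
CHF 73,047.86 × 1572.82 = KRW 114,891,135
KRW 114,891,135 × 0.0611991 = INR 7,031,234.06
INR 7,031,234.06 ÷ 59.5571 = AUD 118,058.70
AUD 118,058.70 × 0.894835 = CAD 105,643.06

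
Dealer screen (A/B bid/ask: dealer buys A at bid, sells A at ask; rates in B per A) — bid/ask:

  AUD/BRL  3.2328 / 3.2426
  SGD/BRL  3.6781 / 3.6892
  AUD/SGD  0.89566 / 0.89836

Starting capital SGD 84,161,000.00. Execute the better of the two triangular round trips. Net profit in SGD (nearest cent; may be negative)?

Best loop SGD → BRL → AUD → SGD:
SGD 84,161,000.00 × 3.6781 (sell SGD at bid) = BRL 309,552,574.10
BRL 309,552,574.10 ÷ 3.2426 (buy AUD at ask) = AUD 95,464,310.77
AUD 95,464,310.77 × 0.89566 (sell AUD at bid) = SGD 85,503,564.58

Net profit: SGD 1,342,564.58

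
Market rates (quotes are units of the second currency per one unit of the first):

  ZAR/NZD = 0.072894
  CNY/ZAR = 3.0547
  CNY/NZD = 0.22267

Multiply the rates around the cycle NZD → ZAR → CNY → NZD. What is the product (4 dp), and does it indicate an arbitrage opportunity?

Around NZD → ZAR → CNY → NZD: 1 ÷ 0.072894 ÷ 3.0547 × 0.22267 = 1.000003
Product ≈ 1 (deviation 0.000%, within rounding noise).

1.0000 (no arbitrage)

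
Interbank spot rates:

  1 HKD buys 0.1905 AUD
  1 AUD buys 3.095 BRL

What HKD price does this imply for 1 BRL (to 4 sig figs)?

1 BRL ÷ 3.095 = 0.323102 AUD
0.323102 AUD ÷ 0.1905 = 1.69607 HKD

BRL/HKD = 1.696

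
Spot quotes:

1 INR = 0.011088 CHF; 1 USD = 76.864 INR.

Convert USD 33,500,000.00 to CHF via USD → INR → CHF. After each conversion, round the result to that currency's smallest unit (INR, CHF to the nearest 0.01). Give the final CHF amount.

CHF 28,550,979.07

USD 33,500,000.00 × 76.864 = INR 2,574,944,000.00
INR 2,574,944,000.00 × 0.011088 = CHF 28,550,979.07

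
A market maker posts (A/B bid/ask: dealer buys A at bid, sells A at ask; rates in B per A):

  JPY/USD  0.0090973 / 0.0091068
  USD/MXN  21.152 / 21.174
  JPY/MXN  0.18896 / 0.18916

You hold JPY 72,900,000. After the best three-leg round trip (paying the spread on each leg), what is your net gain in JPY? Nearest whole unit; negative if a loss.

Best loop JPY → USD → MXN → JPY:
JPY 72,900,000 × 0.0090973 (sell JPY at bid) = USD 663,193.17
USD 663,193.17 × 21.152 (sell USD at bid) = MXN 14,027,861.93
MXN 14,027,861.93 ÷ 0.18916 (buy JPY at ask) = JPY 74,158,712

Net profit: JPY 1,258,712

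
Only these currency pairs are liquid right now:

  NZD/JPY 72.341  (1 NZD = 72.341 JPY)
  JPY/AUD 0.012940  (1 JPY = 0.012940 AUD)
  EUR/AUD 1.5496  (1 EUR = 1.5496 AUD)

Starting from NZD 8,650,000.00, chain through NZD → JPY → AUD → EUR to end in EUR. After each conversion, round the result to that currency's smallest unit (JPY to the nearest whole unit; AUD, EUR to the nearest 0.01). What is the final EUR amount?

NZD 8,650,000.00 × 72.341 = JPY 625,749,650
JPY 625,749,650 × 0.012940 = AUD 8,097,200.47
AUD 8,097,200.47 ÷ 1.5496 = EUR 5,225,348.78

EUR 5,225,348.78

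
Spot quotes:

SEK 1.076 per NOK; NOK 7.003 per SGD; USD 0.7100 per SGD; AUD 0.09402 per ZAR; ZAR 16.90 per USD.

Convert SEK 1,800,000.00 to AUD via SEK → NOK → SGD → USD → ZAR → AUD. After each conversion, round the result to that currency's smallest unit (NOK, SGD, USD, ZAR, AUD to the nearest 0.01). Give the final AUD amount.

AUD 269,489.22

SEK 1,800,000.00 ÷ 1.076 = NOK 1,672,862.45
NOK 1,672,862.45 ÷ 7.003 = SGD 238,877.97
SGD 238,877.97 × 0.7100 = USD 169,603.36
USD 169,603.36 × 16.90 = ZAR 2,866,296.78
ZAR 2,866,296.78 × 0.09402 = AUD 269,489.22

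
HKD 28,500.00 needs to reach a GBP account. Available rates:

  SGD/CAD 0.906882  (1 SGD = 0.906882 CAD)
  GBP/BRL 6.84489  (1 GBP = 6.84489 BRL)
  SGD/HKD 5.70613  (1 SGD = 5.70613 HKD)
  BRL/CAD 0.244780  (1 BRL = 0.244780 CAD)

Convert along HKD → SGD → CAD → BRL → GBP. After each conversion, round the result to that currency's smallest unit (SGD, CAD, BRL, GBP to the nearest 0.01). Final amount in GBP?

GBP 2,703.41

HKD 28,500.00 ÷ 5.70613 = SGD 4,994.63
SGD 4,994.63 × 0.906882 = CAD 4,529.54
CAD 4,529.54 ÷ 0.244780 = BRL 18,504.53
BRL 18,504.53 ÷ 6.84489 = GBP 2,703.41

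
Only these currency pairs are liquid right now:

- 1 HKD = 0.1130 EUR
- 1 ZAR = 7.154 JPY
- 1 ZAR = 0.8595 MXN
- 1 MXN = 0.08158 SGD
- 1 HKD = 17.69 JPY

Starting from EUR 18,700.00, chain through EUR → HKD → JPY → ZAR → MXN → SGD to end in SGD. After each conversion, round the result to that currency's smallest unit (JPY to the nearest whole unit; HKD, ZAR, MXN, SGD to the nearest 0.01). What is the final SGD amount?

SGD 28,692.71

EUR 18,700.00 ÷ 0.1130 = HKD 165,486.73
HKD 165,486.73 × 17.69 = JPY 2,927,460
JPY 2,927,460 ÷ 7.154 = ZAR 409,206.04
ZAR 409,206.04 × 0.8595 = MXN 351,712.59
MXN 351,712.59 × 0.08158 = SGD 28,692.71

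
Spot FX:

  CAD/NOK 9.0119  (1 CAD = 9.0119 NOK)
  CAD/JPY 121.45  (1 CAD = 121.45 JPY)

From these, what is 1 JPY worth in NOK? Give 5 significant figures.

JPY/NOK = 0.074203

1 JPY ÷ 121.45 = 0.00823384 CAD
0.00823384 CAD × 9.0119 = 0.0742026 NOK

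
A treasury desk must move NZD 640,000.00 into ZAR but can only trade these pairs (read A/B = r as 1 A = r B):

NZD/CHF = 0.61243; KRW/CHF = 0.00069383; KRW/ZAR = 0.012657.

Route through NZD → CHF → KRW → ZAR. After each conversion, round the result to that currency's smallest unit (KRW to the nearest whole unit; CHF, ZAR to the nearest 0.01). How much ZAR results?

NZD 640,000.00 × 0.61243 = CHF 391,955.20
CHF 391,955.20 ÷ 0.00069383 = KRW 564,915,325
KRW 564,915,325 × 0.012657 = ZAR 7,150,133.27

ZAR 7,150,133.27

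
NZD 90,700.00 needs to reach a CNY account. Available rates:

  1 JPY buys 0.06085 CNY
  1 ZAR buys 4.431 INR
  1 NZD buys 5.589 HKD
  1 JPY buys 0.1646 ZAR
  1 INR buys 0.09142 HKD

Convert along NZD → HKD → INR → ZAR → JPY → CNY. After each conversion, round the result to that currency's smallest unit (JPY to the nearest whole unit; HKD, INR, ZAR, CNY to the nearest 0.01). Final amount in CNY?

CNY 462,625.09

NZD 90,700.00 × 5.589 = HKD 506,922.30
HKD 506,922.30 ÷ 0.09142 = INR 5,544,982.50
INR 5,544,982.50 ÷ 4.431 = ZAR 1,251,406.57
ZAR 1,251,406.57 ÷ 0.1646 = JPY 7,602,713
JPY 7,602,713 × 0.06085 = CNY 462,625.09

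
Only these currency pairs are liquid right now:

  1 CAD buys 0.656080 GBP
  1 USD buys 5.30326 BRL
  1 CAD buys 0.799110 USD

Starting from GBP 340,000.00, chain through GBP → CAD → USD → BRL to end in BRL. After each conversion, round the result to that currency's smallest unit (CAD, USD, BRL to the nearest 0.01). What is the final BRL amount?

GBP 340,000.00 ÷ 0.656080 = CAD 518,229.48
CAD 518,229.48 × 0.799110 = USD 414,122.36
USD 414,122.36 × 5.30326 = BRL 2,196,198.55

BRL 2,196,198.55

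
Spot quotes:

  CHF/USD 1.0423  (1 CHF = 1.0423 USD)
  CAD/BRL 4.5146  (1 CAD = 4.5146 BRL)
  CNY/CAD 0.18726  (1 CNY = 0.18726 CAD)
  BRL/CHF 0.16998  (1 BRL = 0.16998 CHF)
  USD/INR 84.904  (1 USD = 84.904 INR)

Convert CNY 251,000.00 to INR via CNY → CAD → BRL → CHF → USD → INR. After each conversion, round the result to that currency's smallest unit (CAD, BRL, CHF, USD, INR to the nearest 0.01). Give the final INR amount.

CNY 251,000.00 × 0.18726 = CAD 47,002.26
CAD 47,002.26 × 4.5146 = BRL 212,196.40
BRL 212,196.40 × 0.16998 = CHF 36,069.14
CHF 36,069.14 × 1.0423 = USD 37,594.86
USD 37,594.86 × 84.904 = INR 3,191,953.99

INR 3,191,953.99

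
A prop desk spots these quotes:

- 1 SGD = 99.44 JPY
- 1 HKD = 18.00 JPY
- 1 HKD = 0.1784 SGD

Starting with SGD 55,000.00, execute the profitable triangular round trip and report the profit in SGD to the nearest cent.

Profit: SGD 805.79

Profitable loop is SGD → HKD → JPY → SGD:
SGD 55,000.00 ÷ 0.1784 = HKD 308,295.96
HKD 308,295.96 × 18.00 = JPY 5,549,327
JPY 5,549,327 ÷ 99.44 = SGD 55,805.79
Profit = SGD 55,805.79 − SGD 55,000.00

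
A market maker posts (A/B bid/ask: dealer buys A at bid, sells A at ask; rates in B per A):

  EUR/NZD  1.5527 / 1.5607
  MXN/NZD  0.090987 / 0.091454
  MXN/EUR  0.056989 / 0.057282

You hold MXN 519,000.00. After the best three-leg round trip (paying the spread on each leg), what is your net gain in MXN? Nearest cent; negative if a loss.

Net profit: MXN 9,213.02

Best loop MXN → NZD → EUR → MXN:
MXN 519,000.00 × 0.090987 (sell MXN at bid) = NZD 47,222.25
NZD 47,222.25 ÷ 1.5607 (buy EUR at ask) = EUR 30,257.10
EUR 30,257.10 ÷ 0.057282 (buy MXN at ask) = MXN 528,213.02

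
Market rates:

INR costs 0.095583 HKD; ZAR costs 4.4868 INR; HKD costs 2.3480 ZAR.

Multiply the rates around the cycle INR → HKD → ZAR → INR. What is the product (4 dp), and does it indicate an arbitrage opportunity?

Around INR → HKD → ZAR → INR: 1 × 0.095583 × 2.3480 × 4.4868 = 1.006968
Product > 1; profitable direction is INR → HKD → ZAR → INR.

1.0070 (arbitrage exists)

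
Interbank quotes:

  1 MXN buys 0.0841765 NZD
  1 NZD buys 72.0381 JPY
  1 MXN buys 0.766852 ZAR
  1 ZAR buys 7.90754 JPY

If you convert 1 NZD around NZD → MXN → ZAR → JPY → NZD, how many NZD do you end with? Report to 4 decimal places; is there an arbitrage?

1.0000 (no arbitrage)

Around NZD → MXN → ZAR → JPY → NZD: 1 ÷ 0.0841765 × 0.766852 × 7.90754 ÷ 72.0381 = 1.000000
Product ≈ 1 (deviation 0.000%, within rounding noise).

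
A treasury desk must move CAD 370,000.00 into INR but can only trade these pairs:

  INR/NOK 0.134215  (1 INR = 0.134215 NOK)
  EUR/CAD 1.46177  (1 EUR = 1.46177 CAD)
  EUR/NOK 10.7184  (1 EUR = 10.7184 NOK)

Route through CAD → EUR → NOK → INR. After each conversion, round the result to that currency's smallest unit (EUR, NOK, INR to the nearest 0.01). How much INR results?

CAD 370,000.00 ÷ 1.46177 = EUR 253,117.80
EUR 253,117.80 × 10.7184 = NOK 2,713,017.83
NOK 2,713,017.83 ÷ 0.134215 = INR 20,213,968.86

INR 20,213,968.86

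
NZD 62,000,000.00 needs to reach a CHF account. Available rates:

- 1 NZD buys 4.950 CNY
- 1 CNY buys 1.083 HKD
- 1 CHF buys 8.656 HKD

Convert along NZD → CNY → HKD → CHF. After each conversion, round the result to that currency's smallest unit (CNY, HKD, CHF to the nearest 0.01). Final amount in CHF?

NZD 62,000,000.00 × 4.950 = CNY 306,900,000.00
CNY 306,900,000.00 × 1.083 = HKD 332,372,700.00
HKD 332,372,700.00 ÷ 8.656 = CHF 38,397,955.18

CHF 38,397,955.18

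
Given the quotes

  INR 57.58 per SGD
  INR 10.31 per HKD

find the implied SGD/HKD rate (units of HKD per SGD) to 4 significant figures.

1 SGD × 57.58 = 57.58 INR
57.58 INR ÷ 10.31 = 5.58487 HKD

SGD/HKD = 5.585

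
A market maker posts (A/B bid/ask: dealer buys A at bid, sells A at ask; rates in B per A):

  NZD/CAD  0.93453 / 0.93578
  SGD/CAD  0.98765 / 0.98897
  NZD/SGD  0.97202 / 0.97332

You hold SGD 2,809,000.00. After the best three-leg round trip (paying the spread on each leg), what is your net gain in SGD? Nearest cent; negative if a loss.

Best loop SGD → CAD → NZD → SGD:
SGD 2,809,000.00 × 0.98765 (sell SGD at bid) = CAD 2,774,308.85
CAD 2,774,308.85 ÷ 0.93578 (buy NZD at ask) = NZD 2,964,702.01
NZD 2,964,702.01 × 0.97202 (sell NZD at bid) = SGD 2,881,749.65

Net profit: SGD 72,749.65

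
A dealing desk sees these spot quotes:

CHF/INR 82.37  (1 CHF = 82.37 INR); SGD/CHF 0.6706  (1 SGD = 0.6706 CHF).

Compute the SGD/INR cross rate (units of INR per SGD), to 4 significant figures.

SGD/INR = 55.24

1 SGD × 0.6706 = 0.6706 CHF
0.6706 CHF × 82.37 = 55.2373 INR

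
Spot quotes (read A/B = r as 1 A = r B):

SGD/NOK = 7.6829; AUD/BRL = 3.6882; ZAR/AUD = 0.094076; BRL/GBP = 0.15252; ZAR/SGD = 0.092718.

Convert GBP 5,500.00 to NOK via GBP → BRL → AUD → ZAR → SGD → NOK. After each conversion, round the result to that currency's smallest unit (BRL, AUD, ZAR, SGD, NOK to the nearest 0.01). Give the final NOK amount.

GBP 5,500.00 ÷ 0.15252 = BRL 36,060.84
BRL 36,060.84 ÷ 3.6882 = AUD 9,777.35
AUD 9,777.35 ÷ 0.094076 = ZAR 103,930.33
ZAR 103,930.33 × 0.092718 = SGD 9,636.21
SGD 9,636.21 × 7.6829 = NOK 74,034.04

NOK 74,034.04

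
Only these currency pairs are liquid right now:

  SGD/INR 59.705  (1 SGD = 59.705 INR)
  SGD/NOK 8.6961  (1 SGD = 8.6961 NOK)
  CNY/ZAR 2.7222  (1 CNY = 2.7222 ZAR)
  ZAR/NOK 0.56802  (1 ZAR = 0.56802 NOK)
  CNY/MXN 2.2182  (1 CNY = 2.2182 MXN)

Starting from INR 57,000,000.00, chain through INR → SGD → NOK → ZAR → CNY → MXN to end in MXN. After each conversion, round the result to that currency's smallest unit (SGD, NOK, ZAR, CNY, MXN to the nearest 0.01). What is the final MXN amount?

MXN 11,909,834.36

INR 57,000,000.00 ÷ 59.705 = SGD 954,693.91
SGD 954,693.91 × 8.6961 = NOK 8,302,113.71
NOK 8,302,113.71 ÷ 0.56802 = ZAR 14,615,882.73
ZAR 14,615,882.73 ÷ 2.7222 = CNY 5,369,143.61
CNY 5,369,143.61 × 2.2182 = MXN 11,909,834.36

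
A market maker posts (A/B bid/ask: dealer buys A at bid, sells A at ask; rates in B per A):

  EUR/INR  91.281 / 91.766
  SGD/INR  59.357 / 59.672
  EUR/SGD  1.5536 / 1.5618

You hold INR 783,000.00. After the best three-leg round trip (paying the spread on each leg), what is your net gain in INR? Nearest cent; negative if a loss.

Net profit: INR 3,848.49

Best loop INR → EUR → SGD → INR:
INR 783,000.00 ÷ 91.766 (buy EUR at ask) = EUR 8,532.57
EUR 8,532.57 × 1.5536 (sell EUR at bid) = SGD 13,256.20
SGD 13,256.20 × 59.357 (sell SGD at bid) = INR 786,848.49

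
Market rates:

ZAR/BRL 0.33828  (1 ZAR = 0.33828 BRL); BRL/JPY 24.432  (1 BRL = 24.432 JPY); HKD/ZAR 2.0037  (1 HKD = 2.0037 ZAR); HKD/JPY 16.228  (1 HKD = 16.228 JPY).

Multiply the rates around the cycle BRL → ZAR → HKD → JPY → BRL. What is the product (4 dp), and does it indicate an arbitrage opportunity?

Around BRL → ZAR → HKD → JPY → BRL: 1 ÷ 0.33828 ÷ 2.0037 × 16.228 ÷ 24.432 = 0.979934
Product < 1; profitable direction is BRL → JPY → HKD → ZAR → BRL.

0.9799 (arbitrage exists)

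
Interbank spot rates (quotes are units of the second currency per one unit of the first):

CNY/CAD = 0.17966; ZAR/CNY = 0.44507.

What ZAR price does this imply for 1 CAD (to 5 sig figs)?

1 CAD ÷ 0.17966 = 5.56607 CNY
5.56607 CNY ÷ 0.44507 = 12.5061 ZAR

CAD/ZAR = 12.506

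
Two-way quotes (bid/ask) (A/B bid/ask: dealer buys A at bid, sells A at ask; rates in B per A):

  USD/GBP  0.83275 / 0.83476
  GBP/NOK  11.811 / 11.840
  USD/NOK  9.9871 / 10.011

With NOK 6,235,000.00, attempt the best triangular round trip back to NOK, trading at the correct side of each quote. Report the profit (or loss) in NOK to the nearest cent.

Best loop NOK → GBP → USD → NOK:
NOK 6,235,000.00 ÷ 11.840 (buy GBP at ask) = GBP 526,604.73
GBP 526,604.73 ÷ 0.83476 (buy USD at ask) = USD 630,845.67
USD 630,845.67 × 9.9871 (sell USD at bid) = NOK 6,300,318.77

Net profit: NOK 65,318.77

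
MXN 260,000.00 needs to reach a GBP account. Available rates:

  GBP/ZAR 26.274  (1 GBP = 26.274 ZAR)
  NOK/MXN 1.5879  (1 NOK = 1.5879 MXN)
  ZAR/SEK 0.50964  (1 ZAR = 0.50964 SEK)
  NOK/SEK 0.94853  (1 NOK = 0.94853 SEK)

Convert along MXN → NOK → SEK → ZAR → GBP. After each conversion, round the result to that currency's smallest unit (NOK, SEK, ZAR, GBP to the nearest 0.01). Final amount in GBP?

MXN 260,000.00 ÷ 1.5879 = NOK 163,738.27
NOK 163,738.27 × 0.94853 = SEK 155,310.66
SEK 155,310.66 ÷ 0.50964 = ZAR 304,745.82
ZAR 304,745.82 ÷ 26.274 = GBP 11,598.76

GBP 11,598.76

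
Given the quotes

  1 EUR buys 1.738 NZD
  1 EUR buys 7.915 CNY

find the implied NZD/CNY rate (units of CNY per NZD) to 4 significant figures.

NZD/CNY = 4.554

1 NZD ÷ 1.738 = 0.575374 EUR
0.575374 EUR × 7.915 = 4.55409 CNY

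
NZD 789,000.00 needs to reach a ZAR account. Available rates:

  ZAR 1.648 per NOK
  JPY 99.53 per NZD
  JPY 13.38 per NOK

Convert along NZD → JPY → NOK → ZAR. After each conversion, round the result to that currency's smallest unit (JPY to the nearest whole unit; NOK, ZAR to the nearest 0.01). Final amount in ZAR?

ZAR 9,672,352.18

NZD 789,000.00 × 99.53 = JPY 78,529,170
JPY 78,529,170 ÷ 13.38 = NOK 5,869,145.74
NOK 5,869,145.74 × 1.648 = ZAR 9,672,352.18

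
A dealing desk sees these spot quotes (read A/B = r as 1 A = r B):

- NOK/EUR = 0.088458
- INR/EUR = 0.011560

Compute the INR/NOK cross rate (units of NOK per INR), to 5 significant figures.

1 INR × 0.011560 = 0.01156 EUR
0.01156 EUR ÷ 0.088458 = 0.130683 NOK

INR/NOK = 0.13068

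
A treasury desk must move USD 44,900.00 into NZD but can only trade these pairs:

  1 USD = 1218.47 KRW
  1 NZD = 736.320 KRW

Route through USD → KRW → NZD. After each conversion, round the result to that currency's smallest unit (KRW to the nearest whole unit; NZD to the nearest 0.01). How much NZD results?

NZD 74,300.99

USD 44,900.00 × 1218.47 = KRW 54,709,303
KRW 54,709,303 ÷ 736.320 = NZD 74,300.99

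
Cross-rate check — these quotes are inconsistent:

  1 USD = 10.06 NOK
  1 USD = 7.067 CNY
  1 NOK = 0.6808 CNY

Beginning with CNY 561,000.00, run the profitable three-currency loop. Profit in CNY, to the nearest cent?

Profitable loop is CNY → NOK → USD → CNY:
CNY 561,000.00 ÷ 0.6808 = NOK 824,030.55
NOK 824,030.55 ÷ 10.06 = USD 81,911.59
USD 81,911.59 × 7.067 = CNY 578,869.18
Profit = CNY 578,869.18 − CNY 561,000.00

Profit: CNY 17,869.18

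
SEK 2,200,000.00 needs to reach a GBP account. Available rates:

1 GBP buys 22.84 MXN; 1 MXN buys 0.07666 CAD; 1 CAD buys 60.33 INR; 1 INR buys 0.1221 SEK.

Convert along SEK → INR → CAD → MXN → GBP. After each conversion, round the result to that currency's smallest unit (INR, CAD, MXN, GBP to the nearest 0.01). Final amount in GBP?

GBP 170,572.40

SEK 2,200,000.00 ÷ 0.1221 = INR 18,018,018.02
INR 18,018,018.02 ÷ 60.33 = CAD 298,657.68
CAD 298,657.68 ÷ 0.07666 = MXN 3,895,873.73
MXN 3,895,873.73 ÷ 22.84 = GBP 170,572.40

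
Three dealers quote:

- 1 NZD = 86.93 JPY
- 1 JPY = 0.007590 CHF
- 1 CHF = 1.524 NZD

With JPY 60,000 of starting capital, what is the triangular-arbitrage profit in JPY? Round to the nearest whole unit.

Profit: JPY 332

Profitable loop is JPY → CHF → NZD → JPY:
JPY 60,000 × 0.007590 = CHF 455.40
CHF 455.40 × 1.524 = NZD 694.03
NZD 694.03 × 86.93 = JPY 60,332
Profit = JPY 60,332 − JPY 60,000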